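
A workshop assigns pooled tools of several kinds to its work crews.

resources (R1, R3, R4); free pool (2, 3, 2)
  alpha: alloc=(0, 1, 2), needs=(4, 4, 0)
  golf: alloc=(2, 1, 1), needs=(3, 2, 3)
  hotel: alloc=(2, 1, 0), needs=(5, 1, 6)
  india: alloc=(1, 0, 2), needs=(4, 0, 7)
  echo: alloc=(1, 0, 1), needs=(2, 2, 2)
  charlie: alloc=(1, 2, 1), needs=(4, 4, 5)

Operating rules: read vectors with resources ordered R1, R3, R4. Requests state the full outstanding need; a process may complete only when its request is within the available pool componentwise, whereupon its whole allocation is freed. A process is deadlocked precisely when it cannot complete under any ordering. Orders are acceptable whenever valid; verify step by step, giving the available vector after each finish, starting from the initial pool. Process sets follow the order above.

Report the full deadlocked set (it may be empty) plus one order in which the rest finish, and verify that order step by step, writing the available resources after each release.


No process is deadlocked.
Key observation: no deadlock: echo fits now, and the freed resources carry the rest through.
A valid finishing order for the others: echo, golf, alpha, hotel, charlie, india. Verifying each step:
  pool = (2, 3, 2)
  echo: need (2, 2, 2) fits (2, 3, 2); releases (1, 0, 1), pool now (3, 3, 3)
  golf: need (3, 2, 3) fits (3, 3, 3); releases (2, 1, 1), pool now (5, 4, 4)
  alpha: need (4, 4, 0) fits (5, 4, 4); releases (0, 1, 2), pool now (5, 5, 6)
  hotel: need (5, 1, 6) fits (5, 5, 6); releases (2, 1, 0), pool now (7, 6, 6)
  charlie: need (4, 4, 5) fits (7, 6, 6); releases (1, 2, 1), pool now (8, 8, 7)
  india: need (4, 0, 7) fits (8, 8, 7); releases (1, 0, 2), pool now (9, 8, 9)


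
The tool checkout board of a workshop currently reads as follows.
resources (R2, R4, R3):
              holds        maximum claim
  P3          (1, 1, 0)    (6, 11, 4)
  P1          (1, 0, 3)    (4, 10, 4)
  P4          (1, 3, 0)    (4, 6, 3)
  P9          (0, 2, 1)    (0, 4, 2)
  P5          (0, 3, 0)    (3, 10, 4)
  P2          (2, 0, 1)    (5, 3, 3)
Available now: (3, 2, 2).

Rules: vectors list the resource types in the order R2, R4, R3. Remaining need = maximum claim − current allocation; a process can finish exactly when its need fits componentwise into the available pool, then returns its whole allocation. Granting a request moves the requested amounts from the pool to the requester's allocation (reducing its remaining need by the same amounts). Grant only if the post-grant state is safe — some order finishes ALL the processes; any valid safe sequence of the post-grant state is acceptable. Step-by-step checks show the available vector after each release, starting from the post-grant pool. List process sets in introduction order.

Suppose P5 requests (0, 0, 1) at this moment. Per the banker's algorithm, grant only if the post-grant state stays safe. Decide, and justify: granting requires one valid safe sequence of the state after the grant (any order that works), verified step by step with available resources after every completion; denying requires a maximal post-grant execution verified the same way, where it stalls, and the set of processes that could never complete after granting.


GRANT: granting preserves safety; a valid post-grant sequence is P9, P2, P4, P5, P3, P1.
Key observation: even at the reduced pool (3, 2, 1), P9 fits immediately, so safety survives the grant.
Check on the post-grant state, step by step:
  pool = (3, 2, 1)
  P9: need (0, 2, 1) fits (3, 2, 1); releases (0, 2, 1), pool now (3, 4, 2)
  P2: need (3, 3, 2) fits (3, 4, 2); releases (2, 0, 1), pool now (5, 4, 3)
  P4: need (3, 3, 3) fits (5, 4, 3); releases (1, 3, 0), pool now (6, 7, 3)
  P5: need (3, 7, 3) fits (6, 7, 3); releases (0, 3, 1), pool now (6, 10, 4)
  P3: need (5, 10, 4) fits (6, 10, 4); releases (1, 1, 0), pool now (7, 11, 4)
  P1: need (3, 10, 1) fits (7, 11, 4); releases (1, 0, 3), pool now (8, 11, 7)


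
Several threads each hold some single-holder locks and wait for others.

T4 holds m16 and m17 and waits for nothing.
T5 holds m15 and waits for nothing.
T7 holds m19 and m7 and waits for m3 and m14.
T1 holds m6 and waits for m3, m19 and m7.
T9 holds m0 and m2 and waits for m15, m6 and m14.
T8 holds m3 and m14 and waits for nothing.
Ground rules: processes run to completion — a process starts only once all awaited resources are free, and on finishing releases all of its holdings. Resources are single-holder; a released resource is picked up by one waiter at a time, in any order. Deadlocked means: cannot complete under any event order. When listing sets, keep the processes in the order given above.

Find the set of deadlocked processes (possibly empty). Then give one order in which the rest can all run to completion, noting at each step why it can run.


No process is deadlocked.
Key observation: the waits form no ring: some process can always run, and its releases unblock the others one by one.
A valid finishing order for the others: T8, T7, T4, T5, T1, T9.
Walking it through:
  run T8 (it waits on nothing); releases m3 and m14
  T7 waits on m3 and m14 — all released -> runs and releases m19 and m7
  run T4 (it waits on nothing); releases m16 and m17
  run T5 (it waits on nothing); releases m15
  T1 waits on m3, m19 and m7 — all released -> runs and releases m6
  T9 waits on m15, m6 and m14 — all released -> runs and releases m0 and m2


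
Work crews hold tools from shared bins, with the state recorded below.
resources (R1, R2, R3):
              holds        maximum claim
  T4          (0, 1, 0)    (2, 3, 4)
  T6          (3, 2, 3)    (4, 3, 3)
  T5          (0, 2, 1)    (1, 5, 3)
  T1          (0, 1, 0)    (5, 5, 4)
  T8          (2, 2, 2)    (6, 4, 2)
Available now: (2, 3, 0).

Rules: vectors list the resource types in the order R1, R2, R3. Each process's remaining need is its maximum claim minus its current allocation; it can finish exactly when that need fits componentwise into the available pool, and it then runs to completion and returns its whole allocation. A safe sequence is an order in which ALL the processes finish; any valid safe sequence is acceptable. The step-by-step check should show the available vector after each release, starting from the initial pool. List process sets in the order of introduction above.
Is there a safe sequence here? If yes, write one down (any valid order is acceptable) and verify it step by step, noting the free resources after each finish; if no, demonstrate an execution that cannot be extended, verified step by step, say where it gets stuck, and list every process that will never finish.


The state is SAFE; one workable sequence: T6, T5, T1, T4, T8.
Key observation: the order's first zero-slack moment is T1 ((5, 4, 4) needed, (5, 7, 4) free — a requested resource with nothing to spare).
Verifying each step:
  pool = (2, 3, 0)
  T6: need (1, 1, 0) fits (2, 3, 0); releases (3, 2, 3), pool now (5, 5, 3)
  T5: need (1, 3, 2) fits (5, 5, 3); releases (0, 2, 1), pool now (5, 7, 4)
  T1: need (5, 4, 4) fits (5, 7, 4); releases (0, 1, 0), pool now (5, 8, 4)
  T4: need (2, 2, 4) fits (5, 8, 4); releases (0, 1, 0), pool now (5, 9, 4)
  T8: need (4, 2, 0) fits (5, 9, 4); releases (2, 2, 2), pool now (7, 11, 6)


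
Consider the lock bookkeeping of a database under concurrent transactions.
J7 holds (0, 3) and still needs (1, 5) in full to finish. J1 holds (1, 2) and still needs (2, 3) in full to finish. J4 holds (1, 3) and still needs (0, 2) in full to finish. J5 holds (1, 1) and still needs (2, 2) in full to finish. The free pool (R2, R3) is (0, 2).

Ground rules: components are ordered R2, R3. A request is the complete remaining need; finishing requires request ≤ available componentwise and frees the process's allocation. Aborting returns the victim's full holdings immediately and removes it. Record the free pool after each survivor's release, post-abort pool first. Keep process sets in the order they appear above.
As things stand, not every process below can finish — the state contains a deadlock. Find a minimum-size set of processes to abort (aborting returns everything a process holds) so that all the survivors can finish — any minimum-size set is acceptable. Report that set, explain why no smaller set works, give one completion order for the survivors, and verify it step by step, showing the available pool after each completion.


Abort J5.
Key observation: J1 had no path to completion before; after the abort of J5 ((1, 1) returned), step 2 is where it fits.
No smaller set exists: with zero aborts the deadlock remains.
The survivors complete as J4, J1, J7. Check, step by step (starting from the post-abort pool):
  pool = (1, 3)
  run J4 (needs (0, 2), free (1, 3)); after release of (1, 3) the pool is (2, 6)
  run J1 (needs (2, 3), free (2, 6)); after release of (1, 2) the pool is (3, 8)
  run J7 (needs (1, 5), free (3, 8)); after release of (0, 3) the pool is (3, 11)


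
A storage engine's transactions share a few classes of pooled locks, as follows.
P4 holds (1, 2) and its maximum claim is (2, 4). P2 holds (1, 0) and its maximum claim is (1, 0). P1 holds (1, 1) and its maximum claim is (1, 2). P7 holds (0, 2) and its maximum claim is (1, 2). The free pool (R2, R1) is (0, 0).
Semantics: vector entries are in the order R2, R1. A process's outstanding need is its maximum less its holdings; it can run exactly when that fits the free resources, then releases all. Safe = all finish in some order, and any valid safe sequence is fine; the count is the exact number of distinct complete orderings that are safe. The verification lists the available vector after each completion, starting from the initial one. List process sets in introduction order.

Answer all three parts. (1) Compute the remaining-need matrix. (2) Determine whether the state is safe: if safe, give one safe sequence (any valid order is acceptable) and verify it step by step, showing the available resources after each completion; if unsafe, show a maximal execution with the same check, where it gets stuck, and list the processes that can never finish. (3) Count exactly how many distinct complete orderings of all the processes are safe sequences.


(1) Need matrix, components ordered R2, R1:
  P4: (1, 2)
  P2: (0, 0)
  P1: (0, 1)
  P7: (1, 0)
(2) SAFE — a valid safe sequence is P2, P7, P1, P4.
Key observation: reading the order forward, P7 is the first process whose need (1, 0) meets the free pool (1, 0) exactly on a resource it requests.
Check, step by step:
  pool = (0, 0)
  run P2 (needs (0, 0), free (0, 0)); after release of (1, 0) the pool is (1, 0)
  run P7 (needs (1, 0), free (1, 0)); after release of (0, 2) the pool is (1, 2)
  run P1 (needs (0, 1), free (1, 2)); after release of (1, 1) the pool is (2, 3)
  run P4 (needs (1, 2), free (2, 3)); after release of (1, 2) the pool is (3, 5)
(3) Exactly 2 of the possible complete orderings are safe sequences.


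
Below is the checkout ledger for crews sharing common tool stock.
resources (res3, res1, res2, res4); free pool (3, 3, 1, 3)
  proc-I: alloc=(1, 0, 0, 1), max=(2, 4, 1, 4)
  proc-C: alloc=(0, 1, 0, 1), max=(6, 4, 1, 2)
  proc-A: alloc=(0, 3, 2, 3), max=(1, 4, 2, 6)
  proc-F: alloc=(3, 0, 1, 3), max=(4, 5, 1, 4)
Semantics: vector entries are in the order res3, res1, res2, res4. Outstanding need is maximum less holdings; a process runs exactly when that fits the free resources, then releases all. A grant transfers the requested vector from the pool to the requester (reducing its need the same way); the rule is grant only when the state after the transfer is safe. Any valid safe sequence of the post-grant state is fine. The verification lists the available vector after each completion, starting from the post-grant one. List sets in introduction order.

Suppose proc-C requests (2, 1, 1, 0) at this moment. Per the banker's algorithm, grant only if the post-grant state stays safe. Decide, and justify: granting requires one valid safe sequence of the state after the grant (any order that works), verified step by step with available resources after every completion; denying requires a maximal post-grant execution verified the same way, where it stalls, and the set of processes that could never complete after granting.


GRANT — the state after the grant stays safe, e.g. via proc-A, proc-F, proc-C, proc-I.
Key observation: the grant leaves (1, 2, 0, 3) free — enough for proc-A, whose release restarts the cascade.
Check on the post-grant state, step by step:
  pool = (1, 2, 0, 3)
  proc-A needs (1, 1, 0, 3) <= (1, 2, 0, 3) -> finishes; pool += (0, 3, 2, 3) = (1, 5, 2, 6)
  proc-F needs (1, 5, 0, 1) <= (1, 5, 2, 6) -> finishes; pool += (3, 0, 1, 3) = (4, 5, 3, 9)
  proc-C needs (4, 2, 0, 1) <= (4, 5, 3, 9) -> finishes; pool += (2, 2, 1, 1) = (6, 7, 4, 10)
  proc-I needs (1, 4, 1, 3) <= (6, 7, 4, 10) -> finishes; pool += (1, 0, 0, 1) = (7, 7, 4, 11)


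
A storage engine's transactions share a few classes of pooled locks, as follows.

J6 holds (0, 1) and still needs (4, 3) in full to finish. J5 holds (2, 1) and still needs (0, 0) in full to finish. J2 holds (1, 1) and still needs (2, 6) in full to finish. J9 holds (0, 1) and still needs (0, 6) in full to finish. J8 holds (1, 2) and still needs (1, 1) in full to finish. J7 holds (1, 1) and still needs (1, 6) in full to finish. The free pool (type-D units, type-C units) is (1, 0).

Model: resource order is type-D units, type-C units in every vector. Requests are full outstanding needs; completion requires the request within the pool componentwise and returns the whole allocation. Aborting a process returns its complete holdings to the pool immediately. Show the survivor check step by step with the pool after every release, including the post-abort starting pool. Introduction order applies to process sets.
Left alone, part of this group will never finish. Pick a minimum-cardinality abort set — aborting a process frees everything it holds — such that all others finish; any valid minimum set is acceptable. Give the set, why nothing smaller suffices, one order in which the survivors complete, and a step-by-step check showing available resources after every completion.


Abort J9 and J7.
Key observation: before aborting J9 and J7, J2 was permanently blocked — no order could ever run it; afterwards it completes at step 4.
Minimality, checking each single-abort alternative: J6 alone leaves J2 blocked (short on type-C units); J5 alone leaves J2 blocked (short on type-C units); J2 alone leaves J9 blocked (short on type-C units); J9 alone leaves J2 blocked (short on type-C units); J8 alone leaves J2 blocked (short on type-C units); J7 alone leaves J2 blocked (short on type-C units).
The survivors complete as J5, J6, J8, J2. Walking it through (starting from the post-abort pool):
  pool = (2, 2)
  J5: need (0, 0) fits (2, 2); releases (2, 1), pool now (4, 3)
  J6: need (4, 3) fits (4, 3); releases (0, 1), pool now (4, 4)
  J8: need (1, 1) fits (4, 4); releases (1, 2), pool now (5, 6)
  J2: need (2, 6) fits (5, 6); releases (1, 1), pool now (6, 7)


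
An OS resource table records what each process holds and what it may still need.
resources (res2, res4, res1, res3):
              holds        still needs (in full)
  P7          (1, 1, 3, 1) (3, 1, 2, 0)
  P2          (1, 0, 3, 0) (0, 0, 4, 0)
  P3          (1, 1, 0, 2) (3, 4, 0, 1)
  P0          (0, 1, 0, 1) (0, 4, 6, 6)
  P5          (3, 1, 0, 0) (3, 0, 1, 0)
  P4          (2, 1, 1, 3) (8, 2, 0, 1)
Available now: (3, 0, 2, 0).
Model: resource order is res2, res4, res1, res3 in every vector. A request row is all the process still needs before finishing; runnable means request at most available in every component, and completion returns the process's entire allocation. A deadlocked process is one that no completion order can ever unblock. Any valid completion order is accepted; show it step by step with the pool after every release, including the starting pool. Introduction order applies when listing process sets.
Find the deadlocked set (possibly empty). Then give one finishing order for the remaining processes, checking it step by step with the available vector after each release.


The deadlocked set is P3 and P0.
Key observation: even finishing P5, P7, P2, P4 leaves just (10, 3, 9, 4) free — too little res4 for any of the remaining processes.
One completion order for the rest: P5, P7, P2, P4. Verifying each step:
  pool = (3, 0, 2, 0)
  run P5 (needs (3, 0, 1, 0), free (3, 0, 2, 0)); after release of (3, 1, 0, 0) the pool is (6, 1, 2, 0)
  run P7 (needs (3, 1, 2, 0), free (6, 1, 2, 0)); after release of (1, 1, 3, 1) the pool is (7, 2, 5, 1)
  run P2 (needs (0, 0, 4, 0), free (7, 2, 5, 1)); after release of (1, 0, 3, 0) the pool is (8, 2, 8, 1)
  run P4 (needs (8, 2, 0, 1), free (8, 2, 8, 1)); after release of (2, 1, 1, 3) the pool is (10, 3, 9, 4)
The stuck group stays short no matter what:
  P3 still needs (3, 4, 0, 1) but only (10, 3, 9, 4) is free — short on res4
  P0 still needs (0, 4, 6, 6) but only (10, 3, 9, 4) is free — short on res4 and res3


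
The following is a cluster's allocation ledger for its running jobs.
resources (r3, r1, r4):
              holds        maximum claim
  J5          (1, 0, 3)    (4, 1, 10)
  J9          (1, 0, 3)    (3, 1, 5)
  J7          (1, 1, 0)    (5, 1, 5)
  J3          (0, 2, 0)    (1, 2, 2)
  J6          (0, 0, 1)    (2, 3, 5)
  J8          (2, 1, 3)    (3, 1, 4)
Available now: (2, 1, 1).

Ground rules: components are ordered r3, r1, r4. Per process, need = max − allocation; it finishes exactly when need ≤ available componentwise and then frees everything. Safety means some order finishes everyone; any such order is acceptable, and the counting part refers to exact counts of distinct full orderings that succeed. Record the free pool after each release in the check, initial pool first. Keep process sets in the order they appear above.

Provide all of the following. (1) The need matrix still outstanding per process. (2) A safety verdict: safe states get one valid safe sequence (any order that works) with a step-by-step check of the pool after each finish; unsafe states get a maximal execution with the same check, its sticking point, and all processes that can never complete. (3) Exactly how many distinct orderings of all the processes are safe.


(1) Remaining need (order r3, r1, r4):
  J5: (3, 1, 7)
  J9: (2, 1, 2)
  J7: (4, 0, 5)
  J3: (1, 0, 2)
  J6: (2, 3, 4)
  J8: (1, 0, 1)
(2) SAFE, for example via the order J8, J9, J7, J6, J3, J5.
Key observation: reading the order forward, J8 is the first process whose need (1, 0, 1) meets the free pool (2, 1, 1) exactly on a resource it requests.
Verifying each step:
  pool = (2, 1, 1)
  run J8 (needs (1, 0, 1), free (2, 1, 1)); after release of (2, 1, 3) the pool is (4, 2, 4)
  run J9 (needs (2, 1, 2), free (4, 2, 4)); after release of (1, 0, 3) the pool is (5, 2, 7)
  run J7 (needs (4, 0, 5), free (5, 2, 7)); after release of (1, 1, 0) the pool is (6, 3, 7)
  run J6 (needs (2, 3, 4), free (6, 3, 7)); after release of (0, 0, 1) the pool is (6, 3, 8)
  run J3 (needs (1, 0, 2), free (6, 3, 8)); after release of (0, 2, 0) the pool is (6, 5, 8)
  run J5 (needs (3, 1, 7), free (6, 5, 8)); after release of (1, 0, 3) the pool is (7, 5, 11)
(3) Precisely 25 of the possible complete orderings are safe sequences.


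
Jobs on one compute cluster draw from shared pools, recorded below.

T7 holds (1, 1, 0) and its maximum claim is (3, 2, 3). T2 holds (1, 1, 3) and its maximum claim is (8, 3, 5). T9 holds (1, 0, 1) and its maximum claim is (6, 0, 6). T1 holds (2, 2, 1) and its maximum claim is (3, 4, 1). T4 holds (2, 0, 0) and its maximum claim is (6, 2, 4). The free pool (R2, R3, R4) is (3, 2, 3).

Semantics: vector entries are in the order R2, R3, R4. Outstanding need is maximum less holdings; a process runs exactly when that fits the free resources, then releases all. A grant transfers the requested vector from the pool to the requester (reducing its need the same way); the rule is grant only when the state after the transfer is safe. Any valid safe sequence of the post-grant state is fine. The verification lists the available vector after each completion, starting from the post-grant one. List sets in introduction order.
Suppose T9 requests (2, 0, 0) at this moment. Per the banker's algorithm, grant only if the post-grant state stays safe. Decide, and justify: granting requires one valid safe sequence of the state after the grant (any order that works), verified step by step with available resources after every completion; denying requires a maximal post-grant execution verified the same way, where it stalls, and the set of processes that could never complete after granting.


DENY — the pretend-granted state is unsafe.
Key observation: after T1, T7, T4 the pool peaks at (6, 5, 4), and each blocked process is short somewhere: T2 on R2; T9 on R4.
On the post-grant state, T1, T7, T4 is a maximal run — nothing extends it. Walking it through:
  pool = (1, 2, 3)
  run T1 (needs (1, 2, 0), free (1, 2, 3)); after release of (2, 2, 1) the pool is (3, 4, 4)
  run T7 (needs (2, 1, 3), free (3, 4, 4)); after release of (1, 1, 0) the pool is (4, 5, 4)
  run T4 (needs (4, 2, 4), free (4, 5, 4)); after release of (2, 0, 0) the pool is (6, 5, 4)
  T2 cannot run: need (7, 2, 2) vs free (6, 5, 4) (insufficient R2)
  T9 cannot run: need (3, 0, 5) vs free (6, 5, 4) (insufficient R4)
Processes that could never finish after the grant: T2 and T9.


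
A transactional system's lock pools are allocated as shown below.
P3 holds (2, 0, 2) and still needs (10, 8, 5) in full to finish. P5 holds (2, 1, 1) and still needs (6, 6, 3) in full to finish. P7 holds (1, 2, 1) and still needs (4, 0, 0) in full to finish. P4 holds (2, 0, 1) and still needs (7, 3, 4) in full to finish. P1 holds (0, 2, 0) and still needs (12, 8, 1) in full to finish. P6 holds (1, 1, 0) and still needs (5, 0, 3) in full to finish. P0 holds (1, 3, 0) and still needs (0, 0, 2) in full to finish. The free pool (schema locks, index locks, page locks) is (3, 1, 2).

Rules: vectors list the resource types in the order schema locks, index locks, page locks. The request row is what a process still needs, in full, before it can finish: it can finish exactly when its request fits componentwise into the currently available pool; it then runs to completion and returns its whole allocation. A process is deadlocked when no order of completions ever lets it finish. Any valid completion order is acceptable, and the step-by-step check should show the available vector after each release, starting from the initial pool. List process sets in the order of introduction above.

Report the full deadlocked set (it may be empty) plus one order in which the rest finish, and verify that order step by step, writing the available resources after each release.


No process is deadlocked.
Key observation: P0 can run right away; the returned allocation unlocks the remaining processes in turn.
One completion order for the rest: P0, P7, P6, P5, P4, P3, P1. Verifying each step:
  pool = (3, 1, 2)
  run P0 (needs (0, 0, 2), free (3, 1, 2)); after release of (1, 3, 0) the pool is (4, 4, 2)
  run P7 (needs (4, 0, 0), free (4, 4, 2)); after release of (1, 2, 1) the pool is (5, 6, 3)
  run P6 (needs (5, 0, 3), free (5, 6, 3)); after release of (1, 1, 0) the pool is (6, 7, 3)
  run P5 (needs (6, 6, 3), free (6, 7, 3)); after release of (2, 1, 1) the pool is (8, 8, 4)
  run P4 (needs (7, 3, 4), free (8, 8, 4)); after release of (2, 0, 1) the pool is (10, 8, 5)
  run P3 (needs (10, 8, 5), free (10, 8, 5)); after release of (2, 0, 2) the pool is (12, 8, 7)
  run P1 (needs (12, 8, 1), free (12, 8, 7)); after release of (0, 2, 0) the pool is (12, 10, 7)


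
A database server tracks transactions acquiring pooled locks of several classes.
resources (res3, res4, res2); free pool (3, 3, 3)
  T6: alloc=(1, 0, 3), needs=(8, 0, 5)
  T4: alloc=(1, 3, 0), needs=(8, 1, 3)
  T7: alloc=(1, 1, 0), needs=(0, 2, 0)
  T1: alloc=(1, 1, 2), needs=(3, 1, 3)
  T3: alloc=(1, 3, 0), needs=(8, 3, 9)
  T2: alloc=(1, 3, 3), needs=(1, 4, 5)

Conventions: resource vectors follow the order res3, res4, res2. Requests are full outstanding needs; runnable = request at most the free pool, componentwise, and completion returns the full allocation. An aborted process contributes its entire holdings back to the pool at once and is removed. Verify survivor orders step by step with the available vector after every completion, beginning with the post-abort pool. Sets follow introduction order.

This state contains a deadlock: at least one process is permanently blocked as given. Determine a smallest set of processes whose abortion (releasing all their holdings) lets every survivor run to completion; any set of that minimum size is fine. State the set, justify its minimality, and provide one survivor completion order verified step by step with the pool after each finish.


Abort T6 and T3.
Key observation: T4 had no path to completion before; after the abort of T6 and T3 ((2, 3, 3) returned), step 4 is where it fits.
Why nothing smaller works — every single abort fails: T6 alone leaves T4 blocked (short on res3); T4 alone leaves T6 blocked (short on res3); T7 alone leaves T6 blocked (short on res3); T1 alone leaves T6 blocked (short on res3); T3 alone leaves T6 blocked (short on res3); T2 alone leaves T6 blocked (short on res3).
The survivors complete as T1, T7, T2, T4. Verifying each step (starting from the post-abort pool):
  pool = (5, 6, 6)
  run T1 (needs (3, 1, 3), free (5, 6, 6)); after release of (1, 1, 2) the pool is (6, 7, 8)
  run T7 (needs (0, 2, 0), free (6, 7, 8)); after release of (1, 1, 0) the pool is (7, 8, 8)
  run T2 (needs (1, 4, 5), free (7, 8, 8)); after release of (1, 3, 3) the pool is (8, 11, 11)
  run T4 (needs (8, 1, 3), free (8, 11, 11)); after release of (1, 3, 0) the pool is (9, 14, 11)


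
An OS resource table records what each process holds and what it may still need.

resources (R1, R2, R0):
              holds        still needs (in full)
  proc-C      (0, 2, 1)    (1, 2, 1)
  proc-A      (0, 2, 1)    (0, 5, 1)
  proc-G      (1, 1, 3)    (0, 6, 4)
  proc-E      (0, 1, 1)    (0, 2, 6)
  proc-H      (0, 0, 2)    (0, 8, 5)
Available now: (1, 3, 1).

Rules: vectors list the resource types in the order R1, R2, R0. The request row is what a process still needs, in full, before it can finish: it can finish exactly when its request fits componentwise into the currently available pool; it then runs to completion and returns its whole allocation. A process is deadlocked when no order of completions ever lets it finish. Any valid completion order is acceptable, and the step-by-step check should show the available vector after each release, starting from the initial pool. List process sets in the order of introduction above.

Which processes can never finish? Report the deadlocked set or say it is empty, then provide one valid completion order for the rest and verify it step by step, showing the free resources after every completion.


Deadlocked: proc-G, proc-E and proc-H.
Key observation: no order helps: past proc-C, proc-A, the free pool tops out at (1, 7, 3), below what each blocked process needs in R0.
One completion order for the rest: proc-C, proc-A. Check, step by step:
  pool = (1, 3, 1)
  proc-C: need (1, 2, 1) fits (1, 3, 1); releases (0, 2, 1), pool now (1, 5, 2)
  proc-A: need (0, 5, 1) fits (1, 5, 2); releases (0, 2, 1), pool now (1, 7, 3)
The stuck group stays short no matter what:
  proc-G still needs (0, 6, 4) but only (1, 7, 3) is free — short on R0
  proc-E still needs (0, 2, 6) but only (1, 7, 3) is free — short on R0
  proc-H still needs (0, 8, 5) but only (1, 7, 3) is free — short on R2 and R0


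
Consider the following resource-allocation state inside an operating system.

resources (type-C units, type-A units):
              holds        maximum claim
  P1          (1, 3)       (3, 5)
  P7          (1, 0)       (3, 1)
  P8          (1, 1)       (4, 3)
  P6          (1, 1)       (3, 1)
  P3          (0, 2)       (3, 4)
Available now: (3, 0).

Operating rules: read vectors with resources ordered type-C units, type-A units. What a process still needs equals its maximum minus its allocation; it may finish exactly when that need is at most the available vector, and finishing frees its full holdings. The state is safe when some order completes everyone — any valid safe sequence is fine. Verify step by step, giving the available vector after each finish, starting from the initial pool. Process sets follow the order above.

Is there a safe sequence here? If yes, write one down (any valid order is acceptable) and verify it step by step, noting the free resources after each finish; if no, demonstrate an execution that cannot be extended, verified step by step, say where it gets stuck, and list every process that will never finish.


The state is UNSAFE.
Key observation: the wall is type-A units: completing P6, P7 brings the pool only to (5, 1), and all the rest need more.
The run P6, P7 cannot be extended any further. Step-by-step check:
  pool = (3, 0)
  run P6 (needs (2, 0), free (3, 0)); after release of (1, 1) the pool is (4, 1)
  run P7 (needs (2, 1), free (4, 1)); after release of (1, 0) the pool is (5, 1)
  blocked: P1 wants (2, 2), pool (5, 1) — not enough type-A units
  blocked: P8 wants (3, 2), pool (5, 1) — not enough type-A units
  blocked: P3 wants (3, 2), pool (5, 1) — not enough type-A units
Never able to finish: P1, P8 and P3.


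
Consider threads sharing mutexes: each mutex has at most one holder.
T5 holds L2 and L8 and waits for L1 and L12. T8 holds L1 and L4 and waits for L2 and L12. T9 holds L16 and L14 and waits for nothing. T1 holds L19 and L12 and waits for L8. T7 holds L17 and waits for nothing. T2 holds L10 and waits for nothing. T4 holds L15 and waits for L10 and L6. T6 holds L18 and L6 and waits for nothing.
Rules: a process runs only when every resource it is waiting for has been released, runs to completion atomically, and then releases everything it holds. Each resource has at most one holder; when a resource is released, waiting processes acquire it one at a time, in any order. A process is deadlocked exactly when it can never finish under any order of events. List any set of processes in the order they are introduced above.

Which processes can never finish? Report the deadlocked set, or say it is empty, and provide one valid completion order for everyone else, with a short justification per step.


Deadlocked: T5, T8 and T1.
Key observation: the cycle T5 -> T8 -> T5 can never break — each member waits on the next; T1 is caught in further circular waits.
One completion order for the rest: T2, T9, T6, T4, T7.
Step-by-step check:
  T2 waits on nothing -> runs at once and releases L10
  T9 waits on nothing -> runs at once and releases L16 and L14
  T6 waits on nothing -> runs at once and releases L18 and L6
  T4: everything it awaited (L10 and L6) is free; runs, freeing L15
  T7 waits on nothing -> runs at once and releases L17


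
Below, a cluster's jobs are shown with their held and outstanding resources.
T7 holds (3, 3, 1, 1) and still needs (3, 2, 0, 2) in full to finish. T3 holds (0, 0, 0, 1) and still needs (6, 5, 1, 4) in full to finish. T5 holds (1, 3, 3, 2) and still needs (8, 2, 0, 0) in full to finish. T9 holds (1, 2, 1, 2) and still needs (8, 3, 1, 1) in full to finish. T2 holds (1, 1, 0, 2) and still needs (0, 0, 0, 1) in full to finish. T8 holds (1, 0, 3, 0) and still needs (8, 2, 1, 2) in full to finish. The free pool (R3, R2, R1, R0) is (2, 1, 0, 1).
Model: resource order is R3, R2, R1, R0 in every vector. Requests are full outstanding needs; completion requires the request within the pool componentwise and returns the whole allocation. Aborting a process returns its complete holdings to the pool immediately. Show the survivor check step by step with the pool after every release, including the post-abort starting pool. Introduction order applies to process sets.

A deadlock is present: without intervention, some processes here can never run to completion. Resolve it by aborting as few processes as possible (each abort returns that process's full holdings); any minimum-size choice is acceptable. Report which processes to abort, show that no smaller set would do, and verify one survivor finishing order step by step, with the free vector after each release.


Minimum abort set: T5 and T9.
Key observation: no ordering could ever have run T8 before the abort of T5 and T9; with (2, 5, 4, 4) back in the pool it fits at step 3.
Why nothing smaller works — every single abort fails: T7 alone leaves T5 blocked (short on R3); T3 alone leaves T5 blocked (short on R3); T5 alone leaves T9 blocked (short on R3); T9 alone leaves T5 blocked (short on R3); T2 alone leaves T5 blocked (short on R3); T8 alone leaves T5 blocked (short on R3).
Survivors finish in the order: T7, T2, T8, T3. Verifying each step (pool after the aborts first):
  pool = (4, 6, 4, 5)
  T7 needs (3, 2, 0, 2) <= (4, 6, 4, 5) -> finishes; pool += (3, 3, 1, 1) = (7, 9, 5, 6)
  T2 needs (0, 0, 0, 1) <= (7, 9, 5, 6) -> finishes; pool += (1, 1, 0, 2) = (8, 10, 5, 8)
  T8 needs (8, 2, 1, 2) <= (8, 10, 5, 8) -> finishes; pool += (1, 0, 3, 0) = (9, 10, 8, 8)
  T3 needs (6, 5, 1, 4) <= (9, 10, 8, 8) -> finishes; pool += (0, 0, 0, 1) = (9, 10, 8, 9)


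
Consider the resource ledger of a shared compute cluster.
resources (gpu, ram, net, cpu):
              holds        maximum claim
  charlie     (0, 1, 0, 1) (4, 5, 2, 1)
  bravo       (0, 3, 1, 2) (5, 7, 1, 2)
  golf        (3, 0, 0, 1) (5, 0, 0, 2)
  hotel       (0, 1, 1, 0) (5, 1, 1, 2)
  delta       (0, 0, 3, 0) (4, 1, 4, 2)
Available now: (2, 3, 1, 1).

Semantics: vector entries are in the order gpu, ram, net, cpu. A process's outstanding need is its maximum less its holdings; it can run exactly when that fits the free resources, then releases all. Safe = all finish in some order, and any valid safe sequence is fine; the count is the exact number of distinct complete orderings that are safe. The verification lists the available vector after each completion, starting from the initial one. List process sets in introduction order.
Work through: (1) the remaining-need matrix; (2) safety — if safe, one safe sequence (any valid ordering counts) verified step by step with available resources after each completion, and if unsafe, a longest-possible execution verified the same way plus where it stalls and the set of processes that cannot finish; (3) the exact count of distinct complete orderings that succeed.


(1) Outstanding need per process (order gpu, ram, net, cpu):
  charlie: (4, 4, 2, 0)
  bravo: (5, 4, 0, 0)
  golf: (2, 0, 0, 1)
  hotel: (5, 0, 0, 2)
  delta: (4, 1, 1, 2)
(2) The state is SAFE; one workable sequence: golf, hotel, bravo, delta, charlie.
Key observation: at golf the run first touches a limit — (2, 0, 0, 1) against (2, 3, 1, 1), exact on a resource it actually requests.
Walking it through:
  pool = (2, 3, 1, 1)
  golf needs (2, 0, 0, 1) <= (2, 3, 1, 1) -> finishes; pool += (3, 0, 0, 1) = (5, 3, 1, 2)
  hotel needs (5, 0, 0, 2) <= (5, 3, 1, 2) -> finishes; pool += (0, 1, 1, 0) = (5, 4, 2, 2)
  bravo needs (5, 4, 0, 0) <= (5, 4, 2, 2) -> finishes; pool += (0, 3, 1, 2) = (5, 7, 3, 4)
  delta needs (4, 1, 1, 2) <= (5, 7, 3, 4) -> finishes; pool += (0, 0, 3, 0) = (5, 7, 6, 4)
  charlie needs (4, 4, 2, 0) <= (5, 7, 6, 4) -> finishes; pool += (0, 1, 0, 1) = (5, 8, 6, 5)
(3) Precisely 8 of the possible complete orderings are safe sequences.


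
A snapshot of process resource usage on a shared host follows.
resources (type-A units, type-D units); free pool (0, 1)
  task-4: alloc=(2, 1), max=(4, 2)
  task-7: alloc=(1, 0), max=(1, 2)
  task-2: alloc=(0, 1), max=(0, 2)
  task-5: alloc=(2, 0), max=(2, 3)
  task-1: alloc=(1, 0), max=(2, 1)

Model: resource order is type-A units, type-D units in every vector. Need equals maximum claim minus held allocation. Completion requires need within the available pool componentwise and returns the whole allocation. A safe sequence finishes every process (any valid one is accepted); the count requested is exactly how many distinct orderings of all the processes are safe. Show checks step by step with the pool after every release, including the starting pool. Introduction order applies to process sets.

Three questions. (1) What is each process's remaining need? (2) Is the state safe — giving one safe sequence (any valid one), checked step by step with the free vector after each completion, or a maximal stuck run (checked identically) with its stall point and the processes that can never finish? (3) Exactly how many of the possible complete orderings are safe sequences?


(1) Need matrix, components ordered type-A units, type-D units:
  task-4: (2, 1)
  task-7: (0, 2)
  task-2: (0, 1)
  task-5: (0, 3)
  task-1: (1, 1)
(2) SAFE — a valid safe sequence is task-2, task-7, task-1, task-4, task-5.
Key observation: the first exact fit in this order is task-2 — it needs (0, 1) with (0, 1) free, meeting a requested resource to the last unit.
Step-by-step check:
  pool = (0, 1)
  run task-2 (needs (0, 1), free (0, 1)); after release of (0, 1) the pool is (0, 2)
  run task-7 (needs (0, 2), free (0, 2)); after release of (1, 0) the pool is (1, 2)
  run task-1 (needs (1, 1), free (1, 2)); after release of (1, 0) the pool is (2, 2)
  run task-4 (needs (2, 1), free (2, 2)); after release of (2, 1) the pool is (4, 3)
  run task-5 (needs (0, 3), free (4, 3)); after release of (2, 0) the pool is (6, 3)
(3) The exact count: 1 of the possible complete orderings is a safe sequence.


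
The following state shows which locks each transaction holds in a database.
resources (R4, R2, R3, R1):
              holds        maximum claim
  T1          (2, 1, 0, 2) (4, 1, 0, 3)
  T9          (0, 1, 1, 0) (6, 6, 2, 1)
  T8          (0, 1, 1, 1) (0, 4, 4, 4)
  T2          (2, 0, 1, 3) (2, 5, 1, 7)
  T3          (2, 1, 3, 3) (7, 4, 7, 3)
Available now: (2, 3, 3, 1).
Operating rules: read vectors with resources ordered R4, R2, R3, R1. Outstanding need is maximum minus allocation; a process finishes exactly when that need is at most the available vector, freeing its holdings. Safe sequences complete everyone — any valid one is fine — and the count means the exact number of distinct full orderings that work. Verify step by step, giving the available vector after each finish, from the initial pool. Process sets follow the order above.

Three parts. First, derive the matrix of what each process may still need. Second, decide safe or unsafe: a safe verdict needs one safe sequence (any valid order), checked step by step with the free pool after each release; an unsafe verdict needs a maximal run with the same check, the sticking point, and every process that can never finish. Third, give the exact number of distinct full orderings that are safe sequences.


(1) Outstanding need per process (order R4, R2, R3, R1):
  T1: (2, 0, 0, 1)
  T9: (6, 5, 1, 1)
  T8: (0, 3, 3, 3)
  T2: (0, 5, 0, 4)
  T3: (5, 3, 4, 0)
(2) SAFE. One safe sequence: T1, T8, T2, T9, T3.
Key observation: at T1 the run first touches a limit — (2, 0, 0, 1) against (2, 3, 3, 1), exact on a resource it actually requests.
Walking it through:
  pool = (2, 3, 3, 1)
  T1 needs (2, 0, 0, 1) <= (2, 3, 3, 1) -> finishes; pool += (2, 1, 0, 2) = (4, 4, 3, 3)
  T8 needs (0, 3, 3, 3) <= (4, 4, 3, 3) -> finishes; pool += (0, 1, 1, 1) = (4, 5, 4, 4)
  T2 needs (0, 5, 0, 4) <= (4, 5, 4, 4) -> finishes; pool += (2, 0, 1, 3) = (6, 5, 5, 7)
  T9 needs (6, 5, 1, 1) <= (6, 5, 5, 7) -> finishes; pool += (0, 1, 1, 0) = (6, 6, 6, 7)
  T3 needs (5, 3, 4, 0) <= (6, 6, 6, 7) -> finishes; pool += (2, 1, 3, 3) = (8, 7, 9, 10)
(3) Exactly 2 of the possible complete orderings are safe sequences.


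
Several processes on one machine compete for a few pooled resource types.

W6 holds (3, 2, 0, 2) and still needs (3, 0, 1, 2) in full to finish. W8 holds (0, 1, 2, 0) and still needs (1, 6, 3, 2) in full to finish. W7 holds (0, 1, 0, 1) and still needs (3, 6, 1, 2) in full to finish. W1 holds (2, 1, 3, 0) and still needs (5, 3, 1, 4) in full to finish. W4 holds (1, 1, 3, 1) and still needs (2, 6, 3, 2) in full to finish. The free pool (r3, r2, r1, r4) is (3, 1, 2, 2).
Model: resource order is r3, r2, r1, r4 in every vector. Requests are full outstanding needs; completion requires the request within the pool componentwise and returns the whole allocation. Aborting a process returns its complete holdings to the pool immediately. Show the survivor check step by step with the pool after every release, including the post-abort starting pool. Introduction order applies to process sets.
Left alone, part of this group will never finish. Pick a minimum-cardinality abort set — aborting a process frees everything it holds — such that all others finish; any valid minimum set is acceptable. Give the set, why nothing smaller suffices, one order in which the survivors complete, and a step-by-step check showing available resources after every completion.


Abort W7 and W4.
Key observation: before aborting W7 and W4, W8 was permanently blocked — no order could ever run it; afterwards it completes at step 3.
Why nothing smaller works — every single abort fails: W6 alone leaves W8 blocked (short on r2); W8 alone leaves W7 blocked (short on r2); W7 alone leaves W8 blocked (short on r2); W1 alone leaves W8 blocked (short on r2); W4 alone leaves W8 blocked (short on r2).
One survivor order: W6, W1, W8. Verifying each step (post-abort pool first):
  pool = (4, 3, 5, 4)
  W6 needs (3, 0, 1, 2) <= (4, 3, 5, 4) -> finishes; pool += (3, 2, 0, 2) = (7, 5, 5, 6)
  W1 needs (5, 3, 1, 4) <= (7, 5, 5, 6) -> finishes; pool += (2, 1, 3, 0) = (9, 6, 8, 6)
  W8 needs (1, 6, 3, 2) <= (9, 6, 8, 6) -> finishes; pool += (0, 1, 2, 0) = (9, 7, 10, 6)
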